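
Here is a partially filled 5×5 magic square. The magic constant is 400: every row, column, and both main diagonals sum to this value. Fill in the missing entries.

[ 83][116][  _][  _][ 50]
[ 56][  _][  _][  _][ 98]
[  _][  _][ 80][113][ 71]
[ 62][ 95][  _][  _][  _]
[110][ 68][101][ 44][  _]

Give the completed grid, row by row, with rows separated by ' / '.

83 116 59 92 50 / 56 74 107 65 98 / 89 47 80 113 71 / 62 95 53 86 104 / 110 68 101 44 77

Row 5: 110 + 68 + 101 + 44 + ? = 400, so (5,5) = 77.
From column 1, 400 − (83 + 56 + 62 + 110) gives (3,1) = 89.
Column 5: 50 + 98 + 71 + 77 + ? = 400, so (4,5) = 104.
The remaining cell in anti-diagonal is (2,4) = 400 − 335 = 65.
From row 3, 400 − (89 + 80 + 113 + 71) gives (3,2) = 47.
Column 2 must total 400; the given cells sum to 326, so (2,2) = 74.
Main diagonal needs 400; the known cells sum to 314, so (4,4) = 86.
Using row 2: 56 + 74 + 65 + 98 + ? → (2,3) = 400 − 293 = 107.
Using row 4: 62 + 95 + 86 + 104 + ? → (4,3) = 400 − 347 = 53.
From column 3, 400 − (107 + 80 + 53 + 101) gives (1,3) = 59.
The remaining cell in column 4 is (1,4) = 400 − 308 = 92.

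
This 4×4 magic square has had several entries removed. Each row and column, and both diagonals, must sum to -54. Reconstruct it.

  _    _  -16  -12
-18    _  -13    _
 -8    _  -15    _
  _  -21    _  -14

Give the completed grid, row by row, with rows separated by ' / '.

The remaining cell in column 3 is (4,3) = -54 − (-44) = -10.
From row 4, -54 − (-21 + (-10) + (-14)) gives (4,1) = -9.
Column 1: -18 + (-8) + (-9) + ? = -54, so (1,1) = -19.
The remaining cell in main diagonal is (2,2) = -54 − (-48) = -6.
The remaining cell in anti-diagonal is (3,2) = -54 − (-34) = -20.
The remaining cell in row 1 is (1,2) = -54 − (-47) = -7.
The remaining cell in row 2 is (2,4) = -54 − (-37) = -17.
Row 3 must total -54; the given cells sum to -43, so (3,4) = -11.

-19 -7 -16 -12 / -18 -6 -13 -17 / -8 -20 -15 -11 / -9 -21 -10 -14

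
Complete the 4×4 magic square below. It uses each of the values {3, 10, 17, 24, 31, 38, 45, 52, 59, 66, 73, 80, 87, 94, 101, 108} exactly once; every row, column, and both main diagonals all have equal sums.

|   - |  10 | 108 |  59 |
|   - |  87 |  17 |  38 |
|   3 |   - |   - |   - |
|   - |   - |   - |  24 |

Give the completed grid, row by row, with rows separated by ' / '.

45 10 108 59 / 80 87 17 38 / 3 52 66 101 / 94 73 31 24

The 16 entries sum to 888, so each line sums to 888/4 = 222.
Row 1 needs 222; the known cells sum to 177, so (1,1) = 45.
Row 2 needs 222; the known cells sum to 142, so (2,1) = 80.
Column 1 needs 222; the known cells sum to 128, so (4,1) = 94.
The remaining cell in column 4 is (3,4) = 222 − 121 = 101.
The remaining cell in main diagonal is (3,3) = 222 − 156 = 66.
From anti-diagonal, 222 − (59 + 17 + 94) gives (3,2) = 52.
The remaining cell in column 2 is (4,2) = 222 − 149 = 73.
Using column 3: 108 + 17 + 66 + ? → (4,3) = 222 − 191 = 31.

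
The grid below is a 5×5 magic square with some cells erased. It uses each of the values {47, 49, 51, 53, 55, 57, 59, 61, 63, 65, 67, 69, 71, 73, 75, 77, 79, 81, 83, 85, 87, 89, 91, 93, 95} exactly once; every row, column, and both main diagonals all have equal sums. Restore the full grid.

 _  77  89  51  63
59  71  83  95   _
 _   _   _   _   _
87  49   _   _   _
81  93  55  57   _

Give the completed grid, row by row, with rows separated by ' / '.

The 25 entries sum to 1775, so each line sums to 1775/5 = 355.
Row 1 must total 355; the given cells sum to 280, so (1,1) = 75.
Row 2: 59 + 71 + 83 + 95 + ? = 355, so (2,5) = 47.
The remaining cell in row 5 is (5,5) = 355 − 286 = 69.
Column 1 must total 355; the given cells sum to 302, so (3,1) = 53.
Column 2 needs 355; the known cells sum to 290, so (3,2) = 65.
Anti-diagonal: 63 + 95 + 49 + 81 + ? = 355, so (3,3) = 67.
Using column 3: 89 + 83 + 67 + 55 + ? → (4,3) = 355 − 294 = 61.
Main diagonal must total 355; the given cells sum to 282, so (4,4) = 73.
Row 4 needs 355; the known cells sum to 270, so (4,5) = 85.
Column 4: 51 + 95 + 73 + 57 + ? = 355, so (3,4) = 79.
From column 5, 355 − (63 + 47 + 85 + 69) gives (3,5) = 91.

75 77 89 51 63 / 59 71 83 95 47 / 53 65 67 79 91 / 87 49 61 73 85 / 81 93 55 57 69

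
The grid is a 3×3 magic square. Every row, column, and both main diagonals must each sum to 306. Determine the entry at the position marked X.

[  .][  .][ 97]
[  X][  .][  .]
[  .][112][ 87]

82

Row 3: 112 + 87 + ? = 306, so (3,1) = 107.
Column 3: 97 + 87 + ? = 306, so (2,3) = 122.
From anti-diagonal, 306 − (97 + 107) gives (2,2) = 102.
From row 2, 306 − (102 + 122) gives (2,1) = 82.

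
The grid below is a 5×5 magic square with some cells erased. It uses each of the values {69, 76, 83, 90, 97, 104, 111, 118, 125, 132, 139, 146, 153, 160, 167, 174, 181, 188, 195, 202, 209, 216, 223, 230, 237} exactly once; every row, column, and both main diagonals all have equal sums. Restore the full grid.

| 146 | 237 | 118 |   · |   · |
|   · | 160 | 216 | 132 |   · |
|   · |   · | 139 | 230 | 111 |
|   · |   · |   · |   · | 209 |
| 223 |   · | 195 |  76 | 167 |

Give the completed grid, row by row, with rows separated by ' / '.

146 237 118 174 90 / 69 160 216 132 188 / 202 83 139 230 111 / 125 181 97 153 209 / 223 104 195 76 167

The 25 entries sum to 3825, so each line sums to 3825/5 = 765.
Using row 5: 223 + 195 + 76 + 167 + ? → (5,2) = 765 − 661 = 104.
Column 3 needs 765; the known cells sum to 668, so (4,3) = 97.
Main diagonal: 146 + 160 + 139 + 167 + ? = 765, so (4,4) = 153.
Column 4: 132 + 230 + 153 + 76 + ? = 765, so (1,4) = 174.
Row 1 needs 765; the known cells sum to 675, so (1,5) = 90.
From column 5, 765 − (90 + 111 + 209 + 167) gives (2,5) = 188.
The remaining cell in anti-diagonal is (4,2) = 765 − 584 = 181.
Row 2 must total 765; the given cells sum to 696, so (2,1) = 69.
Row 4: 181 + 97 + 153 + 209 + ? = 765, so (4,1) = 125.
From column 1, 765 − (146 + 69 + 125 + 223) gives (3,1) = 202.
Column 2 needs 765; the known cells sum to 682, so (3,2) = 83.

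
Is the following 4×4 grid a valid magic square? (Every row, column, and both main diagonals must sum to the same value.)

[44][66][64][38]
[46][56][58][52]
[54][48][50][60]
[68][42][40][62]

Row 1: 44 + 66 + 64 + 38 = 212.
Row 2: 46 + 56 + 58 + 52 = 212.
Row 3: 54 + 48 + 50 + 60 = 212.
Row 4: 68 + 42 + 40 + 62 = 212.
Column 1: 44 + 46 + 54 + 68 = 212.
Column 2: 66 + 56 + 48 + 42 = 212.
Column 3: 64 + 58 + 50 + 40 = 212.
Column 4: 38 + 52 + 60 + 62 = 212.
Main diagonal: 44 + 56 + 50 + 62 = 212.
Anti-diagonal: 38 + 58 + 48 + 68 = 212.
All lines sum to 212.

Yes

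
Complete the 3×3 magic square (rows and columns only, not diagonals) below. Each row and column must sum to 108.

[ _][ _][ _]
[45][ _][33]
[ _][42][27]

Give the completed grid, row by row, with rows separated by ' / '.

24 36 48 / 45 30 33 / 39 42 27

The remaining cell in row 2 is (2,2) = 108 − 78 = 30.
Row 3 must total 108; the given cells sum to 69, so (3,1) = 39.
Column 1: 45 + 39 + ? = 108, so (1,1) = 24.
Column 2: 30 + 42 + ? = 108, so (1,2) = 36.
Column 3: 33 + 27 + ? = 108, so (1,3) = 48.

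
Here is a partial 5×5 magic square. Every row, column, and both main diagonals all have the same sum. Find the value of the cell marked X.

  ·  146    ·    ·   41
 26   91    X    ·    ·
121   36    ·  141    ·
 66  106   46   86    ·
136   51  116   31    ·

Column 2 is complete and sums to 430; that is the magic constant.
Row 4: 66 + 106 + 46 + 86 + ? = 430, so (4,5) = 126.
Row 5 must total 430; the given cells sum to 334, so (5,5) = 96.
The remaining cell in column 1 is (1,1) = 430 − 349 = 81.
Main diagonal: 81 + 91 + 86 + 96 + ? = 430, so (3,3) = 76.
Anti-diagonal must total 430; the given cells sum to 359, so (2,4) = 71.
Using row 3: 121 + 36 + 76 + 141 + ? → (3,5) = 430 − 374 = 56.
Column 4 needs 430; the known cells sum to 329, so (1,4) = 101.
Column 5 needs 430; the known cells sum to 319, so (2,5) = 111.
Row 1 must total 430; the given cells sum to 369, so (1,3) = 61.
From row 2, 430 − (26 + 91 + 71 + 111) gives (2,3) = 131.

131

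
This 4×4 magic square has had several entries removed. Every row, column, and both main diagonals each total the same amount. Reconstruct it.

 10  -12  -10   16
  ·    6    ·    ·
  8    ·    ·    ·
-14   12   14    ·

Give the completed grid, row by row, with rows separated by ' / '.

Row 1 is already complete: 10 + -12 + -10 + 16 = 4, so that is the magic constant.
The remaining cell in row 4 is (4,4) = 4 − 12 = -8.
Column 1 must total 4; the given cells sum to 4, so (2,1) = 0.
Column 2 needs 4; the known cells sum to 6, so (3,2) = -2.
Using main diagonal: 10 + 6 + (-8) + ? → (3,3) = 4 − 8 = -4.
Using anti-diagonal: 16 + (-2) + (-14) + ? → (2,3) = 4 − 0 = 4.
Row 2 must total 4; the given cells sum to 10, so (2,4) = -6.
The remaining cell in row 3 is (3,4) = 4 − 2 = 2.

10 -12 -10 16 / 0 6 4 -6 / 8 -2 -4 2 / -14 12 14 -8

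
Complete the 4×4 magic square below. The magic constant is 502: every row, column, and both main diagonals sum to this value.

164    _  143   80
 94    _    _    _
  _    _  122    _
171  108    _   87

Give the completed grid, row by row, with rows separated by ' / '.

164 115 143 80 / 94 129 101 178 / 73 150 122 157 / 171 108 136 87

The remaining cell in row 1 is (1,2) = 502 − 387 = 115.
The remaining cell in row 4 is (4,3) = 502 − 366 = 136.
The remaining cell in column 1 is (3,1) = 502 − 429 = 73.
The remaining cell in column 3 is (2,3) = 502 − 401 = 101.
From main diagonal, 502 − (164 + 122 + 87) gives (2,2) = 129.
From anti-diagonal, 502 − (80 + 101 + 171) gives (3,2) = 150.
Row 2 must total 502; the given cells sum to 324, so (2,4) = 178.
From row 3, 502 − (73 + 150 + 122) gives (3,4) = 157.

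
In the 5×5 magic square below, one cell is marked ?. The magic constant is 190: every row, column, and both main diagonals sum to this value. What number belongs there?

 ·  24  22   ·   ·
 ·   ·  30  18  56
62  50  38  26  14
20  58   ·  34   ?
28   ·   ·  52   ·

Column 4 must total 190; the given cells sum to 130, so (1,4) = 60.
From anti-diagonal, 190 − (18 + 38 + 58 + 28) gives (1,5) = 48.
Using row 1: 24 + 22 + 60 + 48 + ? → (1,1) = 190 − 154 = 36.
From column 1, 190 − (36 + 62 + 20 + 28) gives (2,1) = 44.
From row 2, 190 − (44 + 30 + 18 + 56) gives (2,2) = 42.
Using column 2: 24 + 42 + 50 + 58 + ? → (5,2) = 190 − 174 = 16.
From main diagonal, 190 − (36 + 42 + 38 + 34) gives (5,5) = 40.
Row 5: 28 + 16 + 52 + 40 + ? = 190, so (5,3) = 54.
Column 3 needs 190; the known cells sum to 144, so (4,3) = 46.
Column 5 must total 190; the given cells sum to 158, so (4,5) = 32.

32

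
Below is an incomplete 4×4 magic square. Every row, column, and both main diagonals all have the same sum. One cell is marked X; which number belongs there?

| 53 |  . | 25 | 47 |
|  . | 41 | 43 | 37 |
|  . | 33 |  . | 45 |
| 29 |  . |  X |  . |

49

Anti-diagonal is complete and sums to 152; that is the magic constant.
Row 1: 53 + 25 + 47 + ? = 152, so (1,2) = 27.
Row 2 needs 152; the known cells sum to 121, so (2,1) = 31.
Column 1: 53 + 31 + 29 + ? = 152, so (3,1) = 39.
Using column 2: 27 + 41 + 33 + ? → (4,2) = 152 − 101 = 51.
Column 4 must total 152; the given cells sum to 129, so (4,4) = 23.
Main diagonal needs 152; the known cells sum to 117, so (3,3) = 35.
The remaining cell in row 4 is (4,3) = 152 − 103 = 49.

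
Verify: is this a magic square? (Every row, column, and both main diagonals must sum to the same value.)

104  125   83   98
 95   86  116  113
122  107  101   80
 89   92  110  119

Row 1: 104 + 125 + 83 + 98 = 410.
Row 2: 95 + 86 + 116 + 113 = 410.
Row 3: 122 + 107 + 101 + 80 = 410.
Row 4: 89 + 92 + 110 + 119 = 410.
Column 1: 104 + 95 + 122 + 89 = 410.
Column 2: 125 + 86 + 107 + 92 = 410.
Column 3: 83 + 116 + 101 + 110 = 410.
Column 4: 98 + 113 + 80 + 119 = 410.
Main diagonal: 104 + 86 + 101 + 119 = 410.
Anti-diagonal: 98 + 116 + 107 + 89 = 410.
All lines sum to 410.

Yes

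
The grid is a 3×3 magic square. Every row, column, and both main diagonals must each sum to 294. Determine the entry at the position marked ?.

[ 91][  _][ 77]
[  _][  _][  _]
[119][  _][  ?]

105

Row 1 must total 294; the given cells sum to 168, so (1,2) = 126.
Column 1 must total 294; the given cells sum to 210, so (2,1) = 84.
Anti-diagonal: 77 + 119 + ? = 294, so (2,2) = 98.
Row 2 needs 294; the known cells sum to 182, so (2,3) = 112.
Column 2 needs 294; the known cells sum to 224, so (3,2) = 70.
Column 3 needs 294; the known cells sum to 189, so (3,3) = 105.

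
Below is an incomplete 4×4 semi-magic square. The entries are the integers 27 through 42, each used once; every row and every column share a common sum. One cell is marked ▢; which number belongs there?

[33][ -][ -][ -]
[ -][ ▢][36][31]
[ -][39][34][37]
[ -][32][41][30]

The entries are 27 through 42, which sum to 552, so each line sums to 552/4 = 138.
Using row 3: 39 + 34 + 37 + ? → (3,1) = 138 − 110 = 28.
Row 4: 32 + 41 + 30 + ? = 138, so (4,1) = 35.
Column 1 must total 138; the given cells sum to 96, so (2,1) = 42.
Using column 3: 36 + 34 + 41 + ? → (1,3) = 138 − 111 = 27.
The remaining cell in column 4 is (1,4) = 138 − 98 = 40.
The remaining cell in row 1 is (1,2) = 138 − 100 = 38.
Row 2: 42 + 36 + 31 + ? = 138, so (2,2) = 29.

29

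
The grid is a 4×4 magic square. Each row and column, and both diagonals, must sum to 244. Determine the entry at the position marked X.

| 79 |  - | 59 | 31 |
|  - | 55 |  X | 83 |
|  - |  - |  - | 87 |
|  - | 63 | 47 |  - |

71

Row 1: 79 + 59 + 31 + ? = 244, so (1,2) = 75.
Column 2 needs 244; the known cells sum to 193, so (3,2) = 51.
From column 4, 244 − (31 + 83 + 87) gives (4,4) = 43.
Main diagonal must total 244; the given cells sum to 177, so (3,3) = 67.
Row 3 must total 244; the given cells sum to 205, so (3,1) = 39.
Row 4: 63 + 47 + 43 + ? = 244, so (4,1) = 91.
Column 1: 79 + 39 + 91 + ? = 244, so (2,1) = 35.
Using column 3: 59 + 67 + 47 + ? → (2,3) = 244 − 173 = 71.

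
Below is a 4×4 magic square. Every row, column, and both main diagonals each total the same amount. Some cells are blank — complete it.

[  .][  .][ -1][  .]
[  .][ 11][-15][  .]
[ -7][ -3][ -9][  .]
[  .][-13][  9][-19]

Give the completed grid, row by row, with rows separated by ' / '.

1 -11 -1 -5 / -17 11 -15 5 / -7 -3 -9 3 / 7 -13 9 -19

Column 3 is already complete: -1 + -15 + -9 + 9 = -16, so that is the magic constant.
From row 3, -16 − (-7 + (-3) + (-9)) gives (3,4) = 3.
Row 4 needs -16; the known cells sum to -23, so (4,1) = 7.
Column 2 needs -16; the known cells sum to -5, so (1,2) = -11.
Main diagonal: 11 + (-9) + (-19) + ? = -16, so (1,1) = 1.
Anti-diagonal: -15 + (-3) + 7 + ? = -16, so (1,4) = -5.
Column 1 needs -16; the known cells sum to 1, so (2,1) = -17.
Using column 4: -5 + 3 + (-19) + ? → (2,4) = -16 − (-21) = 5.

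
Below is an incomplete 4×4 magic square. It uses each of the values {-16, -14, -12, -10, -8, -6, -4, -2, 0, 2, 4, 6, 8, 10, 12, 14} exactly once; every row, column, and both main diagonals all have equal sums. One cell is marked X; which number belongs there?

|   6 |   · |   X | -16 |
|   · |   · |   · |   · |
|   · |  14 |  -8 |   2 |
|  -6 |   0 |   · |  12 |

10

The 16 entries sum to -16, so each line sums to -16/4 = -4.
Row 3 needs -4; the known cells sum to 8, so (3,1) = -12.
The remaining cell in row 4 is (4,3) = -4 − 6 = -10.
The remaining cell in column 1 is (2,1) = -4 − (-12) = 8.
The remaining cell in column 4 is (2,4) = -4 − (-2) = -2.
From main diagonal, -4 − (6 + (-8) + 12) gives (2,2) = -14.
Anti-diagonal: -16 + 14 + (-6) + ? = -4, so (2,3) = 4.
Column 2 must total -4; the given cells sum to 0, so (1,2) = -4.
Column 3 must total -4; the given cells sum to -14, so (1,3) = 10.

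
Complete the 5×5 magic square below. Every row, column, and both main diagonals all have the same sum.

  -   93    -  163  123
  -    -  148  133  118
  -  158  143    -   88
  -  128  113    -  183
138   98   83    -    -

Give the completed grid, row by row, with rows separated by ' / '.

108 93 178 163 123 / 78 188 148 133 118 / 173 158 143 103 88 / 168 128 113 73 183 / 138 98 83 193 153

Anti-diagonal is already complete: 123 + 133 + 143 + 128 + 138 = 665, so that is the magic constant.
Column 2: 93 + 158 + 128 + 98 + ? = 665, so (2,2) = 188.
Column 3 needs 665; the known cells sum to 487, so (1,3) = 178.
From column 5, 665 − (123 + 118 + 88 + 183) gives (5,5) = 153.
Row 1 must total 665; the given cells sum to 557, so (1,1) = 108.
The remaining cell in row 2 is (2,1) = 665 − 587 = 78.
From row 5, 665 − (138 + 98 + 83 + 153) gives (5,4) = 193.
From main diagonal, 665 − (108 + 188 + 143 + 153) gives (4,4) = 73.
Row 4: 128 + 113 + 73 + 183 + ? = 665, so (4,1) = 168.
Using column 1: 108 + 78 + 168 + 138 + ? → (3,1) = 665 − 492 = 173.
Column 4 must total 665; the given cells sum to 562, so (3,4) = 103.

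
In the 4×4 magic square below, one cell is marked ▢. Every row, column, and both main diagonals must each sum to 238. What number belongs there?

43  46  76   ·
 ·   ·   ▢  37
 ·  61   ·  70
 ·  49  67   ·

Row 1 must total 238; the given cells sum to 165, so (1,4) = 73.
The remaining cell in column 2 is (2,2) = 238 − 156 = 82.
Column 4 must total 238; the given cells sum to 180, so (4,4) = 58.
Using main diagonal: 43 + 82 + 58 + ? → (3,3) = 238 − 183 = 55.
From row 3, 238 − (61 + 55 + 70) gives (3,1) = 52.
Using row 4: 49 + 67 + 58 + ? → (4,1) = 238 − 174 = 64.
Column 1 needs 238; the known cells sum to 159, so (2,1) = 79.
Using column 3: 76 + 55 + 67 + ? → (2,3) = 238 − 198 = 40.

40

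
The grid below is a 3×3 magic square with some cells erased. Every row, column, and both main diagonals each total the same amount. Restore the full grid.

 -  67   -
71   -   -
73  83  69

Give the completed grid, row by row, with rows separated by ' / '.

Row 3 is already complete: 73 + 83 + 69 = 225, so that is the magic constant.
From column 1, 225 − (71 + 73) gives (1,1) = 81.
Column 2 must total 225; the given cells sum to 150, so (2,2) = 75.
The remaining cell in anti-diagonal is (1,3) = 225 − 148 = 77.
Row 2 needs 225; the known cells sum to 146, so (2,3) = 79.

81 67 77 / 71 75 79 / 73 83 69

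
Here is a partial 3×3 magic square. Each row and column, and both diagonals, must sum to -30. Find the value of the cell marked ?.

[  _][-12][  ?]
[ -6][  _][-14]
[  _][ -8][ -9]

-7

Row 2: -6 + (-14) + ? = -30, so (2,2) = -10.
Row 3 must total -30; the given cells sum to -17, so (3,1) = -13.
The remaining cell in column 1 is (1,1) = -30 − (-19) = -11.
From column 3, -30 − (-14 + (-9)) gives (1,3) = -7.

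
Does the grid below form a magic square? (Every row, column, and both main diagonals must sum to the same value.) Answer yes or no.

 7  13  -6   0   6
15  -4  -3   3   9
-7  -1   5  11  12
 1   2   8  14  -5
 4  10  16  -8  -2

Yes

Row 1: 7 + 13 + (-6) + 0 + 6 = 20.
Row 2: 15 + (-4) + (-3) + 3 + 9 = 20.
Row 3: -7 + (-1) + 5 + 11 + 12 = 20.
Row 4: 1 + 2 + 8 + 14 + (-5) = 20.
Row 5: 4 + 10 + 16 + (-8) + (-2) = 20.
Column 1: 7 + 15 + (-7) + 1 + 4 = 20.
Column 2: 13 + (-4) + (-1) + 2 + 10 = 20.
Column 3: -6 + (-3) + 5 + 8 + 16 = 20.
Column 4: 0 + 3 + 11 + 14 + (-8) = 20.
Column 5: 6 + 9 + 12 + (-5) + (-2) = 20.
Main diagonal: 7 + (-4) + 5 + 14 + (-2) = 20.
Anti-diagonal: 6 + 3 + 5 + 2 + 4 = 20.
All lines sum to 20.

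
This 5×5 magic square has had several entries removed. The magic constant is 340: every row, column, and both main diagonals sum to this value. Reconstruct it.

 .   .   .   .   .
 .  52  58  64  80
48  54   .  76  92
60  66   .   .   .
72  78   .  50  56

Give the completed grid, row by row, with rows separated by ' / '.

From row 2, 340 − (52 + 58 + 64 + 80) gives (2,1) = 86.
Row 3 must total 340; the given cells sum to 270, so (3,3) = 70.
Row 5 must total 340; the given cells sum to 256, so (5,3) = 84.
The remaining cell in column 1 is (1,1) = 340 − 266 = 74.
The remaining cell in column 2 is (1,2) = 340 − 250 = 90.
Using main diagonal: 74 + 52 + 70 + 56 + ? → (4,4) = 340 − 252 = 88.
Anti-diagonal must total 340; the given cells sum to 272, so (1,5) = 68.
Using column 4: 64 + 76 + 88 + 50 + ? → (1,4) = 340 − 278 = 62.
Using column 5: 68 + 80 + 92 + 56 + ? → (4,5) = 340 − 296 = 44.
Using row 1: 74 + 90 + 62 + 68 + ? → (1,3) = 340 − 294 = 46.
From row 4, 340 − (60 + 66 + 88 + 44) gives (4,3) = 82.

74 90 46 62 68 / 86 52 58 64 80 / 48 54 70 76 92 / 60 66 82 88 44 / 72 78 84 50 56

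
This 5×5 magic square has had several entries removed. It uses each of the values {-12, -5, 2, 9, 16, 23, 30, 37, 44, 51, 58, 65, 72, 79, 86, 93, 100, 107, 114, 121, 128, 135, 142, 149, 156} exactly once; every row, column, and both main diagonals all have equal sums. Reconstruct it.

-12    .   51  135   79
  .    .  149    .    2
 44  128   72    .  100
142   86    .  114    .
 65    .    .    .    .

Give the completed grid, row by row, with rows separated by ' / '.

The 25 entries sum to 1800, so each line sums to 1800/5 = 360.
From row 1, 360 − (-12 + 51 + 135 + 79) gives (1,2) = 107.
From row 3, 360 − (44 + 128 + 72 + 100) gives (3,4) = 16.
The remaining cell in column 1 is (2,1) = 360 − 239 = 121.
Anti-diagonal needs 360; the known cells sum to 302, so (2,4) = 58.
Row 2 must total 360; the given cells sum to 330, so (2,2) = 30.
The remaining cell in column 2 is (5,2) = 360 − 351 = 9.
Column 4 must total 360; the given cells sum to 323, so (5,4) = 37.
Main diagonal must total 360; the given cells sum to 204, so (5,5) = 156.
Row 5 needs 360; the known cells sum to 267, so (5,3) = 93.
Column 3 must total 360; the given cells sum to 365, so (4,3) = -5.
Column 5: 79 + 2 + 100 + 156 + ? = 360, so (4,5) = 23.

-12 107 51 135 79 / 121 30 149 58 2 / 44 128 72 16 100 / 142 86 -5 114 23 / 65 9 93 37 156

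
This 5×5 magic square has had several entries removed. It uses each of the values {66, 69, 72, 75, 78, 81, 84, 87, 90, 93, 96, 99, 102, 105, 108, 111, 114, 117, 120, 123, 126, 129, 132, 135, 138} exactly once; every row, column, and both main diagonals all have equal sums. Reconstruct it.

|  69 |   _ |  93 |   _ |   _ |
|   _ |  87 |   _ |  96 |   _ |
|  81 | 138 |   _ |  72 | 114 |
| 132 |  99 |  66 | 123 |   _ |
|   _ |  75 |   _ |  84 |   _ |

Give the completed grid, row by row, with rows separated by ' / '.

69 111 93 135 102 / 120 87 129 96 78 / 81 138 105 72 114 / 132 99 66 123 90 / 108 75 117 84 126

The 25 entries sum to 2550, so each line sums to 2550/5 = 510.
Row 3 needs 510; the known cells sum to 405, so (3,3) = 105.
Using row 4: 132 + 99 + 66 + 123 + ? → (4,5) = 510 − 420 = 90.
The remaining cell in column 2 is (1,2) = 510 − 399 = 111.
Column 4: 96 + 72 + 123 + 84 + ? = 510, so (1,4) = 135.
Main diagonal: 69 + 87 + 105 + 123 + ? = 510, so (5,5) = 126.
The remaining cell in row 1 is (1,5) = 510 − 408 = 102.
Column 5: 102 + 114 + 90 + 126 + ? = 510, so (2,5) = 78.
From anti-diagonal, 510 − (102 + 96 + 105 + 99) gives (5,1) = 108.
Row 5 must total 510; the given cells sum to 393, so (5,3) = 117.
Column 1 must total 510; the given cells sum to 390, so (2,1) = 120.
Column 3 needs 510; the known cells sum to 381, so (2,3) = 129.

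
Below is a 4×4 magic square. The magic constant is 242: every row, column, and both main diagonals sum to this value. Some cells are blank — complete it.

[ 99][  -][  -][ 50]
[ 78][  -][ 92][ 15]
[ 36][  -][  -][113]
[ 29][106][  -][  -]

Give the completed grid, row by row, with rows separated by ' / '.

99 8 85 50 / 78 57 92 15 / 36 71 22 113 / 29 106 43 64

Using row 2: 78 + 92 + 15 + ? → (2,2) = 242 − 185 = 57.
The remaining cell in column 4 is (4,4) = 242 − 178 = 64.
Main diagonal needs 242; the known cells sum to 220, so (3,3) = 22.
Anti-diagonal must total 242; the given cells sum to 171, so (3,2) = 71.
Using row 4: 29 + 106 + 64 + ? → (4,3) = 242 − 199 = 43.
From column 2, 242 − (57 + 71 + 106) gives (1,2) = 8.
Column 3: 92 + 22 + 43 + ? = 242, so (1,3) = 85.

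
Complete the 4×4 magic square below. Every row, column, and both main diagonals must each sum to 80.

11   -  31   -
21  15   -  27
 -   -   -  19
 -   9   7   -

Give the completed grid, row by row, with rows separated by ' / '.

From row 2, 80 − (21 + 15 + 27) gives (2,3) = 17.
The remaining cell in column 3 is (3,3) = 80 − 55 = 25.
Main diagonal needs 80; the known cells sum to 51, so (4,4) = 29.
The remaining cell in row 4 is (4,1) = 80 − 45 = 35.
Column 1 must total 80; the given cells sum to 67, so (3,1) = 13.
The remaining cell in column 4 is (1,4) = 80 − 75 = 5.
Using anti-diagonal: 5 + 17 + 35 + ? → (3,2) = 80 − 57 = 23.
Row 1 must total 80; the given cells sum to 47, so (1,2) = 33.

11 33 31 5 / 21 15 17 27 / 13 23 25 19 / 35 9 7 29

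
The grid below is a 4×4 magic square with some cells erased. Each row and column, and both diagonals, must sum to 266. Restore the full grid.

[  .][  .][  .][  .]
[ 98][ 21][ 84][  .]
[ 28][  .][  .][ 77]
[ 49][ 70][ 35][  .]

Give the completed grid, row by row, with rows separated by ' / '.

Row 2: 98 + 21 + 84 + ? = 266, so (2,4) = 63.
Row 4 needs 266; the known cells sum to 154, so (4,4) = 112.
Using column 1: 98 + 28 + 49 + ? → (1,1) = 266 − 175 = 91.
Column 4 must total 266; the given cells sum to 252, so (1,4) = 14.
From main diagonal, 266 − (91 + 21 + 112) gives (3,3) = 42.
Using anti-diagonal: 14 + 84 + 49 + ? → (3,2) = 266 − 147 = 119.
Column 2 needs 266; the known cells sum to 210, so (1,2) = 56.
Column 3 must total 266; the given cells sum to 161, so (1,3) = 105.

91 56 105 14 / 98 21 84 63 / 28 119 42 77 / 49 70 35 112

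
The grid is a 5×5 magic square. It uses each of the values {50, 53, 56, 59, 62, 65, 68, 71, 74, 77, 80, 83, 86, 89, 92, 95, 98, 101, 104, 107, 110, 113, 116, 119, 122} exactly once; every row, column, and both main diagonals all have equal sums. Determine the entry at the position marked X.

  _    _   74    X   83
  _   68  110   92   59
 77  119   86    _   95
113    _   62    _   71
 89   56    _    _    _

116

The 25 entries sum to 2150, so each line sums to 2150/5 = 430.
Row 2 needs 430; the known cells sum to 329, so (2,1) = 101.
Using row 3: 77 + 119 + 86 + 95 + ? → (3,4) = 430 − 377 = 53.
The remaining cell in column 1 is (1,1) = 430 − 380 = 50.
Column 3 must total 430; the given cells sum to 332, so (5,3) = 98.
The remaining cell in column 5 is (5,5) = 430 − 308 = 122.
Using main diagonal: 50 + 68 + 86 + 122 + ? → (4,4) = 430 − 326 = 104.
The remaining cell in anti-diagonal is (4,2) = 430 − 350 = 80.
The remaining cell in row 5 is (5,4) = 430 − 365 = 65.
From column 2, 430 − (68 + 119 + 80 + 56) gives (1,2) = 107.
The remaining cell in column 4 is (1,4) = 430 − 314 = 116.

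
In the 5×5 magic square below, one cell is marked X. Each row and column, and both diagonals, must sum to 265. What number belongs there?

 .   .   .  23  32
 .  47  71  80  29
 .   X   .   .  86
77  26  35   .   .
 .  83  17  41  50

44

From row 2, 265 − (47 + 71 + 80 + 29) gives (2,1) = 38.
Row 5: 83 + 17 + 41 + 50 + ? = 265, so (5,1) = 74.
From column 5, 265 − (32 + 29 + 86 + 50) gives (4,5) = 68.
The remaining cell in anti-diagonal is (3,3) = 265 − 212 = 53.
Using row 4: 77 + 26 + 35 + 68 + ? → (4,4) = 265 − 206 = 59.
From column 3, 265 − (71 + 53 + 35 + 17) gives (1,3) = 89.
Column 4: 23 + 80 + 59 + 41 + ? = 265, so (3,4) = 62.
The remaining cell in main diagonal is (1,1) = 265 − 209 = 56.
Using row 1: 56 + 89 + 23 + 32 + ? → (1,2) = 265 − 200 = 65.
Column 1 must total 265; the given cells sum to 245, so (3,1) = 20.
Using column 2: 65 + 47 + 26 + 83 + ? → (3,2) = 265 − 221 = 44.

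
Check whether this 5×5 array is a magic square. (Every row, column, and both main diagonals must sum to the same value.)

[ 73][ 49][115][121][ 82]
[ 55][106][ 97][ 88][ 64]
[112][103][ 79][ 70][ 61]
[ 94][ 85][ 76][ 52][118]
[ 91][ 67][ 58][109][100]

Row 1: 73 + 49 + 115 + 121 + 82 = 440.
Row 2: 55 + 106 + 97 + 88 + 64 = 410.
Row 3: 112 + 103 + 79 + 70 + 61 = 425.
Row 4: 94 + 85 + 76 + 52 + 118 = 425.
Row 5: 91 + 67 + 58 + 109 + 100 = 425.
Column 1: 73 + 55 + 112 + 94 + 91 = 425.
Column 2: 49 + 106 + 103 + 85 + 67 = 410.
Column 3: 115 + 97 + 79 + 76 + 58 = 425.
Column 4: 121 + 88 + 70 + 52 + 109 = 440.
Column 5: 82 + 64 + 61 + 118 + 100 = 425.
Main diagonal: 73 + 106 + 79 + 52 + 100 = 410.
Anti-diagonal: 82 + 88 + 79 + 85 + 91 = 425.

No — row 2 sums to 410 but column 5 sums to 425.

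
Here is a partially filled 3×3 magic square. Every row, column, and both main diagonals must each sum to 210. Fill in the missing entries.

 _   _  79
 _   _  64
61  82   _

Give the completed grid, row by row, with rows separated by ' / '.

From row 3, 210 − (61 + 82) gives (3,3) = 67.
Using anti-diagonal: 79 + 61 + ? → (2,2) = 210 − 140 = 70.
Using row 2: 70 + 64 + ? → (2,1) = 210 − 134 = 76.
From column 1, 210 − (76 + 61) gives (1,1) = 73.
The remaining cell in column 2 is (1,2) = 210 − 152 = 58.

73 58 79 / 76 70 64 / 61 82 67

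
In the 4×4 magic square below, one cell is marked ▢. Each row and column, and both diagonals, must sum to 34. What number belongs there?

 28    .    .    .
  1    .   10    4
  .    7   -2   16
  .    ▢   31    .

22

Using row 2: 1 + 10 + 4 + ? → (2,2) = 34 − 15 = 19.
Row 3 needs 34; the known cells sum to 21, so (3,1) = 13.
The remaining cell in column 1 is (4,1) = 34 − 42 = -8.
Using column 3: 10 + (-2) + 31 + ? → (1,3) = 34 − 39 = -5.
From main diagonal, 34 − (28 + 19 + (-2)) gives (4,4) = -11.
Using anti-diagonal: 10 + 7 + (-8) + ? → (1,4) = 34 − 9 = 25.
From row 1, 34 − (28 + (-5) + 25) gives (1,2) = -14.
Row 4 must total 34; the given cells sum to 12, so (4,2) = 22.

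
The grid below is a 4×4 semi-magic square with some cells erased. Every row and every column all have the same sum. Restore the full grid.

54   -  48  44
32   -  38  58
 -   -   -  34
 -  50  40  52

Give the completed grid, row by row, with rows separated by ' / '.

54 42 48 44 / 32 60 38 58 / 56 36 62 34 / 46 50 40 52

Column 4 is already complete: 44 + 58 + 34 + 52 = 188, so that is the magic constant.
From row 1, 188 − (54 + 48 + 44) gives (1,2) = 42.
Row 2 needs 188; the known cells sum to 128, so (2,2) = 60.
From row 4, 188 − (50 + 40 + 52) gives (4,1) = 46.
The remaining cell in column 1 is (3,1) = 188 − 132 = 56.
Column 2 needs 188; the known cells sum to 152, so (3,2) = 36.
The remaining cell in column 3 is (3,3) = 188 − 126 = 62.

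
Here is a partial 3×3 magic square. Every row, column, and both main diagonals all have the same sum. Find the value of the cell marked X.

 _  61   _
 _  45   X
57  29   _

Column 2 is complete and sums to 135; that is the magic constant.
Row 3 must total 135; the given cells sum to 86, so (3,3) = 49.
Using main diagonal: 45 + 49 + ? → (1,1) = 135 − 94 = 41.
Using anti-diagonal: 45 + 57 + ? → (1,3) = 135 − 102 = 33.
From column 1, 135 − (41 + 57) gives (2,1) = 37.
From column 3, 135 − (33 + 49) gives (2,3) = 53.

53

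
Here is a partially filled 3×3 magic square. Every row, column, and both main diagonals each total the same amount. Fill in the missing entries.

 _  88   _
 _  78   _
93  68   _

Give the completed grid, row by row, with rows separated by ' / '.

83 88 63 / 58 78 98 / 93 68 73

Column 2 is already complete: 88 + 78 + 68 = 234, so that is the magic constant.
From row 3, 234 − (93 + 68) gives (3,3) = 73.
Using main diagonal: 78 + 73 + ? → (1,1) = 234 − 151 = 83.
Anti-diagonal: 78 + 93 + ? = 234, so (1,3) = 63.
The remaining cell in column 1 is (2,1) = 234 − 176 = 58.
From column 3, 234 − (63 + 73) gives (2,3) = 98.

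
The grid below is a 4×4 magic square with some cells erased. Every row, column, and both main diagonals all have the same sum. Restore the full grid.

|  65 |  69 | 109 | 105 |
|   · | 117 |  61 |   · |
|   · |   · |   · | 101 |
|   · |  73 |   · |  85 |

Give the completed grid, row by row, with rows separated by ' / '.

65 69 109 105 / 113 117 61 57 / 77 89 81 101 / 93 73 97 85

Row 1 is already complete: 65 + 69 + 109 + 105 = 348, so that is the magic constant.
The remaining cell in column 2 is (3,2) = 348 − 259 = 89.
The remaining cell in column 4 is (2,4) = 348 − 291 = 57.
Main diagonal must total 348; the given cells sum to 267, so (3,3) = 81.
Anti-diagonal needs 348; the known cells sum to 255, so (4,1) = 93.
Row 2 needs 348; the known cells sum to 235, so (2,1) = 113.
Row 3 needs 348; the known cells sum to 271, so (3,1) = 77.
Row 4 needs 348; the known cells sum to 251, so (4,3) = 97.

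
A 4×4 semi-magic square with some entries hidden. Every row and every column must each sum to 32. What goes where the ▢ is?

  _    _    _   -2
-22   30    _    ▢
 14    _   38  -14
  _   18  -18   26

22

Row 3 must total 32; the given cells sum to 38, so (3,2) = -6.
Row 4 must total 32; the given cells sum to 26, so (4,1) = 6.
Column 1 must total 32; the given cells sum to -2, so (1,1) = 34.
Column 2 needs 32; the known cells sum to 42, so (1,2) = -10.
Using column 4: -2 + (-14) + 26 + ? → (2,4) = 32 − 10 = 22.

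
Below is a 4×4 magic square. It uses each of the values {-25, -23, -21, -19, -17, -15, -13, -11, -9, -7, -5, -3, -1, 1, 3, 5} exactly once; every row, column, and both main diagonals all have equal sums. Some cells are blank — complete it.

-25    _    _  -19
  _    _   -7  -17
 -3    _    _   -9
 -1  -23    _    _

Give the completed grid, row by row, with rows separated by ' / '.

The 16 entries sum to -160, so each line sums to -160/4 = -40.
From column 1, -40 − (-25 + (-3) + (-1)) gives (2,1) = -11.
Using column 4: -19 + (-17) + (-9) + ? → (4,4) = -40 − (-45) = 5.
Anti-diagonal must total -40; the given cells sum to -27, so (3,2) = -13.
Using row 2: -11 + (-7) + (-17) + ? → (2,2) = -40 − (-35) = -5.
Row 3 must total -40; the given cells sum to -25, so (3,3) = -15.
Row 4: -1 + (-23) + 5 + ? = -40, so (4,3) = -21.
Column 2 needs -40; the known cells sum to -41, so (1,2) = 1.
Column 3 needs -40; the known cells sum to -43, so (1,3) = 3.

-25 1 3 -19 / -11 -5 -7 -17 / -3 -13 -15 -9 / -1 -23 -21 5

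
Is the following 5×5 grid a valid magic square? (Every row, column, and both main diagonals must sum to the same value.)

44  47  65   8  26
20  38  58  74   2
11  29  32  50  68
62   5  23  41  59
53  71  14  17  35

No — anti-diagonal sums to 190 but row 2 sums to 192.

Row 1: 44 + 47 + 65 + 8 + 26 = 190.
Row 2: 20 + 38 + 58 + 74 + 2 = 192.
Row 3: 11 + 29 + 32 + 50 + 68 = 190.
Row 4: 62 + 5 + 23 + 41 + 59 = 190.
Row 5: 53 + 71 + 14 + 17 + 35 = 190.
Column 1: 44 + 20 + 11 + 62 + 53 = 190.
Column 2: 47 + 38 + 29 + 5 + 71 = 190.
Column 3: 65 + 58 + 32 + 23 + 14 = 192.
Column 4: 8 + 74 + 50 + 41 + 17 = 190.
Column 5: 26 + 2 + 68 + 59 + 35 = 190.
Main diagonal: 44 + 38 + 32 + 41 + 35 = 190.
Anti-diagonal: 26 + 74 + 32 + 5 + 53 = 190.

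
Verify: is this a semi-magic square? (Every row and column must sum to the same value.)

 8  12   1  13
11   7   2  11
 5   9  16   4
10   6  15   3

No — row 1 sums to 34 but column 4 sums to 31.

Row 1: 8 + 12 + 1 + 13 = 34.
Row 2: 11 + 7 + 2 + 11 = 31.
Row 3: 5 + 9 + 16 + 4 = 34.
Row 4: 10 + 6 + 15 + 3 = 34.
Column 1: 8 + 11 + 5 + 10 = 34.
Column 2: 12 + 7 + 9 + 6 = 34.
Column 3: 1 + 2 + 16 + 15 = 34.
Column 4: 13 + 11 + 4 + 3 = 31.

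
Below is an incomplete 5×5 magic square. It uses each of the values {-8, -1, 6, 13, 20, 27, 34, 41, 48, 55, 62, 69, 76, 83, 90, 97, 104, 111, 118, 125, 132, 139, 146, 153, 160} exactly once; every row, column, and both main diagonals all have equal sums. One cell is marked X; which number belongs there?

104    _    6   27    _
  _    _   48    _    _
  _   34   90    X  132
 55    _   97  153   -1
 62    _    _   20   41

111

The 25 entries sum to 1900, so each line sums to 1900/5 = 380.
From row 4, 380 − (55 + 97 + 153 + (-1)) gives (4,2) = 76.
The remaining cell in column 3 is (5,3) = 380 − 241 = 139.
Main diagonal must total 380; the given cells sum to 388, so (2,2) = -8.
Row 5 needs 380; the known cells sum to 262, so (5,2) = 118.
The remaining cell in column 2 is (1,2) = 380 − 220 = 160.
Using row 1: 104 + 160 + 6 + 27 + ? → (1,5) = 380 − 297 = 83.
Using column 5: 83 + 132 + (-1) + 41 + ? → (2,5) = 380 − 255 = 125.
Using anti-diagonal: 83 + 90 + 76 + 62 + ? → (2,4) = 380 − 311 = 69.
Using row 2: -8 + 48 + 69 + 125 + ? → (2,1) = 380 − 234 = 146.
Column 1: 104 + 146 + 55 + 62 + ? = 380, so (3,1) = 13.
Column 4: 27 + 69 + 153 + 20 + ? = 380, so (3,4) = 111.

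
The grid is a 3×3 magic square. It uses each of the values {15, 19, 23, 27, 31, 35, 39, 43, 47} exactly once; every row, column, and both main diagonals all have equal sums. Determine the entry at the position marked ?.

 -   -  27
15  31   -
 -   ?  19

39

The 9 entries sum to 279, so each line sums to 279/3 = 93.
Row 2: 15 + 31 + ? = 93, so (2,3) = 47.
From main diagonal, 93 − (31 + 19) gives (1,1) = 43.
Anti-diagonal: 27 + 31 + ? = 93, so (3,1) = 35.
Using row 1: 43 + 27 + ? → (1,2) = 93 − 70 = 23.
Using row 3: 35 + 19 + ? → (3,2) = 93 − 54 = 39.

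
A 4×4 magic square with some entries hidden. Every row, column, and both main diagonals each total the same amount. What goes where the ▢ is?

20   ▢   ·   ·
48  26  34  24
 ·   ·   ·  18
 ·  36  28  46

Row 2 is complete and sums to 132; that is the magic constant.
From row 4, 132 − (36 + 28 + 46) gives (4,1) = 22.
The remaining cell in column 1 is (3,1) = 132 − 90 = 42.
Using column 4: 24 + 18 + 46 + ? → (1,4) = 132 − 88 = 44.
Main diagonal must total 132; the given cells sum to 92, so (3,3) = 40.
The remaining cell in anti-diagonal is (3,2) = 132 − 100 = 32.
Column 2 needs 132; the known cells sum to 94, so (1,2) = 38.

38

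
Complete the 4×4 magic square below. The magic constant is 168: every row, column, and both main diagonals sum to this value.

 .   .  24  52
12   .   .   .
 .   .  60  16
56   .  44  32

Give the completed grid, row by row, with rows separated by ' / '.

The remaining cell in row 4 is (4,2) = 168 − 132 = 36.
Using column 3: 24 + 60 + 44 + ? → (2,3) = 168 − 128 = 40.
Column 4: 52 + 16 + 32 + ? = 168, so (2,4) = 68.
Anti-diagonal: 52 + 40 + 56 + ? = 168, so (3,2) = 20.
Row 2: 12 + 40 + 68 + ? = 168, so (2,2) = 48.
Using row 3: 20 + 60 + 16 + ? → (3,1) = 168 − 96 = 72.
Column 1: 12 + 72 + 56 + ? = 168, so (1,1) = 28.
Column 2: 48 + 20 + 36 + ? = 168, so (1,2) = 64.

28 64 24 52 / 12 48 40 68 / 72 20 60 16 / 56 36 44 32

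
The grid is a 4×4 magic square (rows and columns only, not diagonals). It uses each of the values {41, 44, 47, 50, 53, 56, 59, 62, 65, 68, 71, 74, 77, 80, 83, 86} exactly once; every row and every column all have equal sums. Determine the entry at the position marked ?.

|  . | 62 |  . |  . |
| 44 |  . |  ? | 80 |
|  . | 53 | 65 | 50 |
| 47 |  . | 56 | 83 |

The 16 entries sum to 1016, so each line sums to 1016/4 = 254.
From row 3, 254 − (53 + 65 + 50) gives (3,1) = 86.
Using row 4: 47 + 56 + 83 + ? → (4,2) = 254 − 186 = 68.
Column 1 must total 254; the given cells sum to 177, so (1,1) = 77.
The remaining cell in column 2 is (2,2) = 254 − 183 = 71.
Column 4 needs 254; the known cells sum to 213, so (1,4) = 41.
Row 1 needs 254; the known cells sum to 180, so (1,3) = 74.
Using row 2: 44 + 71 + 80 + ? → (2,3) = 254 − 195 = 59.

59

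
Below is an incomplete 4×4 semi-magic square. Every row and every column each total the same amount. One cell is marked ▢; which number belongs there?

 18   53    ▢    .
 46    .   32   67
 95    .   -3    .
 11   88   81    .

Column 1 is complete and sums to 170; that is the magic constant.
Row 2 must total 170; the given cells sum to 145, so (2,2) = 25.
The remaining cell in row 4 is (4,4) = 170 − 180 = -10.
Using column 2: 53 + 25 + 88 + ? → (3,2) = 170 − 166 = 4.
Column 3: 32 + (-3) + 81 + ? = 170, so (1,3) = 60.

60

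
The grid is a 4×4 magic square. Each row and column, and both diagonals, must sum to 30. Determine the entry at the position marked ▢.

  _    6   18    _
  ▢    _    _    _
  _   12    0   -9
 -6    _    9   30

24

The remaining cell in row 3 is (3,1) = 30 − 3 = 27.
Row 4 must total 30; the given cells sum to 33, so (4,2) = -3.
Column 2 needs 30; the known cells sum to 15, so (2,2) = 15.
Column 3 must total 30; the given cells sum to 27, so (2,3) = 3.
Main diagonal must total 30; the given cells sum to 45, so (1,1) = -15.
Anti-diagonal needs 30; the known cells sum to 9, so (1,4) = 21.
Column 1 needs 30; the known cells sum to 6, so (2,1) = 24.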